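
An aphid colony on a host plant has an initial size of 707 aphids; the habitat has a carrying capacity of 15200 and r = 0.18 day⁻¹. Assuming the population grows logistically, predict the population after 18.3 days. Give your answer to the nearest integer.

A = (K − N₀)/N₀ = (15200 − 707)/707 = 20.499.
N(t) = K/(1 + A·e^(−rt)) = 15200/(1 + 20.499×e^(−0.18×18.3)).
e^(−3.294) = 0.037105; denominator = 1 + 20.499×0.037105 = 1.7606.
N = 15200/1.7606 = 8633.28.

8633 aphids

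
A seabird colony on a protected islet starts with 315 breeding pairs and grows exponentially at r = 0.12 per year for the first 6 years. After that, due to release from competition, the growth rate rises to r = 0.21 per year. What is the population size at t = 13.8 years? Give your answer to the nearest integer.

3329 breeding pairs

Phase 1: N(6) = 315·e^(0.12×6) = 315·e^0.72 = 647.146.
Phase 2 runs for 13.8 − 6 = 7.8 years at r = 0.21.
N(13.8) = 647.146·e^(0.21×7.8) = 647.146·e^1.638 = 3329.48.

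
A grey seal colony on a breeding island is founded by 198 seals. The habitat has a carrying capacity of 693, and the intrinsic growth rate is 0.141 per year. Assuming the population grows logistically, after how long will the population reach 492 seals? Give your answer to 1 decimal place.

12.8 years

A = (K − N₀)/N₀ = (693 − 198)/198 = 2.5.
Solve 693/(1 + 2.5·e^(−0.141t)) = 492: 1 + 2.5·e^(−0.141t) = 1.4085, so e^(−0.141t) = 0.163415.
−0.141·t = ln(0.163415) = -1.8115, so t = 1.8115/0.141 = 12.847.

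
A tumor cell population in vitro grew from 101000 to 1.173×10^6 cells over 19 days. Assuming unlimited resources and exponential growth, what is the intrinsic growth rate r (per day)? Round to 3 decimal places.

From N(t) = N₀·e^(rt): e^(r·19) = 1.173×10^6/101000 = 11.614.
r·19 = ln(11.614) = 2.4522, so r = 2.4522/19 = 0.12906.

0.129 per day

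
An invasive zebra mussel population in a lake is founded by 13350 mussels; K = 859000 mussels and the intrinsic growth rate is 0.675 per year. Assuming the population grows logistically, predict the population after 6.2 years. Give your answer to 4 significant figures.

A = (K − N₀)/N₀ = (859000 − 13350)/13350 = 63.345.
N(t) = K/(1 + A·e^(−rt)) = 859000/(1 + 63.345×e^(−0.675×6.2)).
e^(−4.185) = 0.015222; denominator = 1 + 63.345×0.015222 = 1.9642.
N = 859000/1.9642 = 437318.

437300 mussels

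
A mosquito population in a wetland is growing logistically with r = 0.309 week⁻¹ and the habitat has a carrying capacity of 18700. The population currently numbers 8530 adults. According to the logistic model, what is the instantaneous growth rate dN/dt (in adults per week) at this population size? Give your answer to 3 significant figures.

1430 adults per week

dN/dt = rN(1 − N/K) = 0.309 × 8530 × (1 − 8530/18700).
1 − 8530/18700 = 0.54385; dN/dt = 0.309 × 8530 × 0.54385 = 1433.5.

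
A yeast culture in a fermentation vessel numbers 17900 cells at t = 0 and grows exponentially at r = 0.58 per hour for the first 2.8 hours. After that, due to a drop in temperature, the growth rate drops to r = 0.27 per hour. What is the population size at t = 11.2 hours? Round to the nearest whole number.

Phase 1: N(2.8) = 17900·e^(0.58×2.8) = 17900·e^1.624 = 90812.8.
Phase 2 runs for 11.2 − 2.8 = 8.4 hours at r = 0.27.
N(11.2) = 90812.8·e^(0.27×8.4) = 90812.8·e^2.268 = 877258.

877258 cells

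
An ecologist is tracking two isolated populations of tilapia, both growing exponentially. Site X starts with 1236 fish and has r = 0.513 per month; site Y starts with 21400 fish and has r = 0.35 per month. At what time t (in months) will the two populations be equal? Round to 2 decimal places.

17.49 months

Set 1236·e^(0.513t) = 21400·e^(0.35t).
e^((0.513 − 0.35)t) = 21400/1236 → e^(0.163·t) = 17.314.
0.163·t = ln(17.314) = 2.8515, so t = 2.8515/0.163 = 17.494.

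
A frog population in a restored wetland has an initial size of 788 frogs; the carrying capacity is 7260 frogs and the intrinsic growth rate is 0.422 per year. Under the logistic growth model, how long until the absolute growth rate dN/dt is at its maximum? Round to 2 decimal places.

4.99 years

Logistic growth is fastest at N = K/2 = 3630.
A = (K − N₀)/N₀ = 8.2132. Set K/(1 + A·e^(−rt)) = K/2 → A·e^(−rt) = 1.
e^(−0.422t) = 1/8.2132 = 0.121755, so t = ln(8.2132)/0.422 = 2.1057/0.422 = 4.9899.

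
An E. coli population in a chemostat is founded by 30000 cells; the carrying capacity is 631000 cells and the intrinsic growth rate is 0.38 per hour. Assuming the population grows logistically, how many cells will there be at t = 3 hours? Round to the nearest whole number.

85189 cells

A = (K − N₀)/N₀ = (631000 − 30000)/30000 = 20.033.
N(t) = K/(1 + A·e^(−rt)) = 631000/(1 + 20.033×e^(−0.38×3)).
e^(−1.14) = 0.31982; denominator = 1 + 20.033×0.31982 = 7.407.
N = 631000/7.407 = 85189.2.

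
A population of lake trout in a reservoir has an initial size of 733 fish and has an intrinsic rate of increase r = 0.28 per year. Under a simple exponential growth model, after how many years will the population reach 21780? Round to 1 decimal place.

Set N₀·e^(rt) = 21780: e^(0.28·t) = 21780/733 = 29.714.
0.28·t = ln(29.714) = 3.3916, so t = 3.3916/0.28 = 12.113.

12.1 years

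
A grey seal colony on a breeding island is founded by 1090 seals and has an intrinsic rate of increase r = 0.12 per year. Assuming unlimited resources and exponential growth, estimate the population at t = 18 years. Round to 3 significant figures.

9450 seals

N(t) = N₀·e^(rt) = 1090 × e^(0.12×18) = 1090 × e^2.16.
e^2.16 ≈ 8.6711, so N ≈ 1090 × 8.6711 = 9451.54.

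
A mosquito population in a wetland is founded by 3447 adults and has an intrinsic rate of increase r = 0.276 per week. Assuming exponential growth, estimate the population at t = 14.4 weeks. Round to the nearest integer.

N(t) = N₀·e^(rt) = 3447 × e^(0.276×14.4) = 3447 × e^3.974.
e^3.974 ≈ 53.218, so N ≈ 3447 × 53.218 = 183443.

183443 adults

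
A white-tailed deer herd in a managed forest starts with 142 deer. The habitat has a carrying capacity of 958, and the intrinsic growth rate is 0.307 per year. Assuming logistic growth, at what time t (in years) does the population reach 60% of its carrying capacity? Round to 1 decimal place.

A = (K − N₀)/N₀ = (958 − 142)/142 = 5.7465.
Solve 958/(1 + 5.7465·e^(−0.307t)) = 574.8: 1 + 5.7465·e^(−0.307t) = 1.6667, so e^(−0.307t) = 0.116013.
−0.307·t = ln(0.116013) = -2.1541, so t = 2.1541/0.307 = 7.0165.

7.0 years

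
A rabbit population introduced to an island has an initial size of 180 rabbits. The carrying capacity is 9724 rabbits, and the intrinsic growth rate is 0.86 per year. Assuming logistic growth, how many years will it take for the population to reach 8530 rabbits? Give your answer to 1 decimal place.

A = (K − N₀)/N₀ = (9724 − 180)/180 = 53.022.
Solve 9724/(1 + 53.022·e^(−0.86t)) = 8530: 1 + 53.022·e^(−0.86t) = 1.14, so e^(−0.86t) = 0.00263996.
−0.86·t = ln(0.00263996) = -5.937, so t = 5.937/0.86 = 6.9035.

6.9 years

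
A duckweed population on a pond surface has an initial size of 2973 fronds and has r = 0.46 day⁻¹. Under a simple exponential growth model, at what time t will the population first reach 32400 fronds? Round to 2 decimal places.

5.19 days

Set N₀·e^(rt) = 32400: e^(0.46·t) = 32400/2973 = 10.898.
0.46·t = ln(10.898) = 2.3886, so t = 2.3886/0.46 = 5.1926.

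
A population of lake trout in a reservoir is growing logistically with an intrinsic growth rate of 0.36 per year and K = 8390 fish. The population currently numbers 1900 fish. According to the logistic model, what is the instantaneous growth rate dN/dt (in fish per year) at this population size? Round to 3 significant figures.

dN/dt = rN(1 − N/K) = 0.36 × 1900 × (1 − 1900/8390).
1 − 1900/8390 = 0.77354; dN/dt = 0.36 × 1900 × 0.77354 = 529.1.

529 fish per year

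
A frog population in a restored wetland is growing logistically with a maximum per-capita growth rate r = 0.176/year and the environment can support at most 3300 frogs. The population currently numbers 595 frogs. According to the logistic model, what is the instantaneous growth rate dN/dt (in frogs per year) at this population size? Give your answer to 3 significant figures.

85.8 frogs per year

dN/dt = rN(1 − N/K) = 0.176 × 595 × (1 − 595/3300).
1 − 595/3300 = 0.8197; dN/dt = 0.176 × 595 × 0.8197 = 85.839.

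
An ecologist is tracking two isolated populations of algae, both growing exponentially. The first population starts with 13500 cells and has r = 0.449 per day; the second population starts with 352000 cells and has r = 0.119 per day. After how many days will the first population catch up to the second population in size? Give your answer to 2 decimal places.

Set 13500·e^(0.449t) = 352000·e^(0.119t).
e^((0.449 − 0.119)t) = 352000/13500 → e^(0.33·t) = 26.074.
0.33·t = ln(26.074) = 3.2609, so t = 3.2609/0.33 = 9.8816.

9.88 days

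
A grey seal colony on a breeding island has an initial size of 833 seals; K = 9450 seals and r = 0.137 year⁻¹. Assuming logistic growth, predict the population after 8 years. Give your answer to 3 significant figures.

A = (K − N₀)/N₀ = (9450 − 833)/833 = 10.345.
N(t) = K/(1 + A·e^(−rt)) = 9450/(1 + 10.345×e^(−0.137×8)).
e^(−1.096) = 0.33421; denominator = 1 + 10.345×0.33421 = 4.4572.
N = 9450/4.4572 = 2120.17.

2120 seals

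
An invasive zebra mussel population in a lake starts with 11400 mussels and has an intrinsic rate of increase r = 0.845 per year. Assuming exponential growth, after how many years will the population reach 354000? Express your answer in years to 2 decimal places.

Set N₀·e^(rt) = 354000: e^(0.845·t) = 354000/11400 = 31.053.
0.845·t = ln(31.053) = 3.4357, so t = 3.4357/0.845 = 4.0659.

4.07 years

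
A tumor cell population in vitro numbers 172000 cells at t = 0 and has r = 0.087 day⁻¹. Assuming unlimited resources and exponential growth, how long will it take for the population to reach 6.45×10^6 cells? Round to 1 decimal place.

41.7 days

Set N₀·e^(rt) = 6.45×10^6: e^(0.087·t) = 6.45×10^6/172000 = 37.5.
0.087·t = ln(37.5) = 3.6243, so t = 3.6243/0.087 = 41.659.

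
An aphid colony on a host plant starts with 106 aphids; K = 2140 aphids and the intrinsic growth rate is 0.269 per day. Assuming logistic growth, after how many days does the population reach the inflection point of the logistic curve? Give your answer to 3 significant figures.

11.0 days

Logistic growth is fastest at N = K/2 = 1070.
A = (K − N₀)/N₀ = 19.189. Set K/(1 + A·e^(−rt)) = K/2 → A·e^(−rt) = 1.
e^(−0.269t) = 1/19.189 = 0.0521141, so t = ln(19.189)/0.269 = 2.9543/0.269 = 10.983.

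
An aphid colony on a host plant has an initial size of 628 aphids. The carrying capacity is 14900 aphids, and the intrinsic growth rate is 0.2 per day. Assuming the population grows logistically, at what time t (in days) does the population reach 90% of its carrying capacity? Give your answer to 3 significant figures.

26.6 days

A = (K − N₀)/N₀ = (14900 − 628)/628 = 22.726.
Solve 14900/(1 + 22.726·e^(−0.2t)) = 13410: 1 + 22.726·e^(−0.2t) = 1.1111, so e^(−0.2t) = 0.00488914.
−0.2·t = ln(0.00488914) = -5.3207, so t = 5.3207/0.2 = 26.604.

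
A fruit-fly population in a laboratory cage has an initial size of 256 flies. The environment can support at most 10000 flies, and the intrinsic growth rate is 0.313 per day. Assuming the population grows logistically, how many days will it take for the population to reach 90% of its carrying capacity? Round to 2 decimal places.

A = (K − N₀)/N₀ = (10000 − 256)/256 = 38.062.
Solve 10000/(1 + 38.062·e^(−0.313t)) = 9000: 1 + 38.062·e^(−0.313t) = 1.1111, so e^(−0.313t) = 0.00291918.
−0.313·t = ln(0.00291918) = -5.8365, so t = 5.8365/0.313 = 18.647.

18.65 days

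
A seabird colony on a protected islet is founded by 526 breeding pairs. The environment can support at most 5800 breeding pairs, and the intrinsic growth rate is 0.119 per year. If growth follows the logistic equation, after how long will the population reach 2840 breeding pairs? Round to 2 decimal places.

19.02 years

A = (K − N₀)/N₀ = (5800 − 526)/526 = 10.027.
Solve 5800/(1 + 10.027·e^(−0.119t)) = 2840: 1 + 10.027·e^(−0.119t) = 2.0423, so e^(−0.119t) = 0.103949.
−0.119·t = ln(0.103949) = -2.2639, so t = 2.2639/0.119 = 19.024.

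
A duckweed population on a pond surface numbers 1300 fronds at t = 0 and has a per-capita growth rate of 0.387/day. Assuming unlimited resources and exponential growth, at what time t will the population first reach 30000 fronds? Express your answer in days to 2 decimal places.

8.11 days

Set N₀·e^(rt) = 30000: e^(0.387·t) = 30000/1300 = 23.077.
0.387·t = ln(23.077) = 3.1388, so t = 3.1388/0.387 = 8.1107.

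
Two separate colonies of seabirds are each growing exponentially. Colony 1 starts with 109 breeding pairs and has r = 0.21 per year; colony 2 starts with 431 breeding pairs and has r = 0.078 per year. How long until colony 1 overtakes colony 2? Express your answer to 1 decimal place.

Set 109·e^(0.21t) = 431·e^(0.078t).
e^((0.21 − 0.078)t) = 431/109 → e^(0.132·t) = 3.9541.
0.132·t = ln(3.9541) = 1.3748, so t = 1.3748/0.132 = 10.415.

10.4 years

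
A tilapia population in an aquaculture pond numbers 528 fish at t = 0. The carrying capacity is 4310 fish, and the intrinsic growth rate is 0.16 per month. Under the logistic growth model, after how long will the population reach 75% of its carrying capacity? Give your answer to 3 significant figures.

A = (K − N₀)/N₀ = (4310 − 528)/528 = 7.1629.
Solve 4310/(1 + 7.1629·e^(−0.16t)) = 3232.5: 1 + 7.1629·e^(−0.16t) = 1.3333, so e^(−0.16t) = 0.0465362.
−0.16·t = ln(0.0465362) = -3.0675, so t = 3.0675/0.16 = 19.172.

19.2 months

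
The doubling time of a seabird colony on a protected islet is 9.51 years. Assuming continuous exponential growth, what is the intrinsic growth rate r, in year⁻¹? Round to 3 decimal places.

0.073 per year

r = ln(2)/t_d = 0.6931/9.51 = 0.072886.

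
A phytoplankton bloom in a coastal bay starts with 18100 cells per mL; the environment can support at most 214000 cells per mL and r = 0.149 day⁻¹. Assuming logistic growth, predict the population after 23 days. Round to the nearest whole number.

158333 cells per mL

A = (K − N₀)/N₀ = (214000 − 18100)/18100 = 10.823.
N(t) = K/(1 + A·e^(−rt)) = 214000/(1 + 10.823×e^(−0.149×23)).
e^(−3.427) = 0.032484; denominator = 1 + 10.823×0.032484 = 1.3516.
N = 214000/1.3516 = 158333.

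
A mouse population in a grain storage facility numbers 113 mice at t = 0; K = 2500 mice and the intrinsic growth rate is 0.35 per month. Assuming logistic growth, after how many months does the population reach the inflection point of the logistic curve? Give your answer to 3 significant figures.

Logistic growth is fastest at N = K/2 = 1250.
A = (K − N₀)/N₀ = 21.124. Set K/(1 + A·e^(−rt)) = K/2 → A·e^(−rt) = 1.
e^(−0.35t) = 1/21.124 = 0.0473398, so t = ln(21.124)/0.35 = 3.0504/0.35 = 8.7154.

8.72 months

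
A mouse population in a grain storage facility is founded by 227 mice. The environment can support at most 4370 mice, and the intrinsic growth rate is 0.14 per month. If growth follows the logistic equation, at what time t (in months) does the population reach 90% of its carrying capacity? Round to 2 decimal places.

36.44 months

A = (K − N₀)/N₀ = (4370 − 227)/227 = 18.251.
Solve 4370/(1 + 18.251·e^(−0.14t)) = 3933: 1 + 18.251·e^(−0.14t) = 1.1111, so e^(−0.14t) = 0.00608791.
−0.14·t = ln(0.00608791) = -5.1015, so t = 5.1015/0.14 = 36.439.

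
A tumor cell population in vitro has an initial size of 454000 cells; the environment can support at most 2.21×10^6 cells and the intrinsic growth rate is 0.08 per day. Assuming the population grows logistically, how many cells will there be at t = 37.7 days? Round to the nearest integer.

A = (K − N₀)/N₀ = (2.21×10^6 − 454000)/454000 = 3.8678.
N(t) = K/(1 + A·e^(−rt)) = 2.21×10^6/(1 + 3.8678×e^(−0.08×37.7)).
e^(−3.016) = 0.048997; denominator = 1 + 3.8678×0.048997 = 1.1895.
N = 2.21×10^6/1.1895 = 1.857905×10^6.

1857905 cells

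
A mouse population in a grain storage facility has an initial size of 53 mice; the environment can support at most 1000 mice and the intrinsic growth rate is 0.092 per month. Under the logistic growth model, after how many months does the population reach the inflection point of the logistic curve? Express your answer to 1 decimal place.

31.3 months

Logistic growth is fastest at N = K/2 = 500.
A = (K − N₀)/N₀ = 17.868. Set K/(1 + A·e^(−rt)) = K/2 → A·e^(−rt) = 1.
e^(−0.092t) = 1/17.868 = 0.0559662, so t = ln(17.868)/0.092 = 2.883/0.092 = 31.337.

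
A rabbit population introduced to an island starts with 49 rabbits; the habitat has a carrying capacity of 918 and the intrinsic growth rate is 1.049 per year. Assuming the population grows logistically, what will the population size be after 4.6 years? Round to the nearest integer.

804 rabbits

A = (K − N₀)/N₀ = (918 − 49)/49 = 17.735.
N(t) = K/(1 + A·e^(−rt)) = 918/(1 + 17.735×e^(−1.049×4.6)).
e^(−4.825) = 0.0080233; denominator = 1 + 17.735×0.0080233 = 1.1423.
N = 918/1.1423 = 803.648.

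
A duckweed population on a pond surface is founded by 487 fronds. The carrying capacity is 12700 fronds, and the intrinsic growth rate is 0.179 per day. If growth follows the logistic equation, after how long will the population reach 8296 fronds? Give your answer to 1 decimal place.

21.5 days

A = (K − N₀)/N₀ = (12700 − 487)/487 = 25.078.
Solve 12700/(1 + 25.078·e^(−0.179t)) = 8296: 1 + 25.078·e^(−0.179t) = 1.5309, so e^(−0.179t) = 0.0211683.
−0.179·t = ln(0.0211683) = -3.8553, so t = 3.8553/0.179 = 21.538.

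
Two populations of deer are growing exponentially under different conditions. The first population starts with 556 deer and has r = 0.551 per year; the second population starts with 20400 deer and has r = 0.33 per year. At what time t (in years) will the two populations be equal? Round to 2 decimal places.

Set 556·e^(0.551t) = 20400·e^(0.33t).
e^((0.551 − 0.33)t) = 20400/556 → e^(0.221·t) = 36.691.
0.221·t = ln(36.691) = 3.6025, so t = 3.6025/0.221 = 16.301.

16.30 years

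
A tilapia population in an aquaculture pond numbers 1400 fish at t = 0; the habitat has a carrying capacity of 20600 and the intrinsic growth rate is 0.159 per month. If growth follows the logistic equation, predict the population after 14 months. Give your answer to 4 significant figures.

8304 fish

A = (K − N₀)/N₀ = (20600 − 1400)/1400 = 13.714.
N(t) = K/(1 + A·e^(−rt)) = 20600/(1 + 13.714×e^(−0.159×14)).
e^(−2.226) = 0.10796; denominator = 1 + 13.714×0.10796 = 2.4806.
N = 20600/2.4806 = 8304.49.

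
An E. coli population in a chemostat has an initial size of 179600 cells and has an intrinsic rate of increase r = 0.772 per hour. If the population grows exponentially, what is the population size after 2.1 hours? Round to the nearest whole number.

N(t) = N₀·e^(rt) = 179600 × e^(0.772×2.1) = 179600 × e^1.621.
e^1.621 ≈ 5.0592, so N ≈ 179600 × 5.0592 = 908625.

908625 cells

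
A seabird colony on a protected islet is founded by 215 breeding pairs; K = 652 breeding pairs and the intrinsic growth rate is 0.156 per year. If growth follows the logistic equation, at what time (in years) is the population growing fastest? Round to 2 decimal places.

Logistic growth is fastest at N = K/2 = 326.
A = (K − N₀)/N₀ = 2.0326. Set K/(1 + A·e^(−rt)) = K/2 → A·e^(−rt) = 1.
e^(−0.156t) = 1/2.0326 = 0.491991, so t = ln(2.0326)/0.156 = 0.7093/0.156 = 4.5468.

4.55 years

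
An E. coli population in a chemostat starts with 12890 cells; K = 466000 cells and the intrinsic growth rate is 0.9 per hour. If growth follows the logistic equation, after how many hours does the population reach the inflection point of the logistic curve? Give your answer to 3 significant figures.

Logistic growth is fastest at N = K/2 = 233000.
A = (K − N₀)/N₀ = 35.152. Set K/(1 + A·e^(−rt)) = K/2 → A·e^(−rt) = 1.
e^(−0.9t) = 1/35.152 = 0.0284478, so t = ln(35.152)/0.9 = 3.5597/0.9 = 3.9552.

3.96 hours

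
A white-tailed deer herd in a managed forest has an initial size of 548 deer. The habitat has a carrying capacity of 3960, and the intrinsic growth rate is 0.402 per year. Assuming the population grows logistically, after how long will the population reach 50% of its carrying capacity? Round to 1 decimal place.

4.5 years

A = (K − N₀)/N₀ = (3960 − 548)/548 = 6.2263.
Solve 3960/(1 + 6.2263·e^(−0.402t)) = 1980: 1 + 6.2263·e^(−0.402t) = 2, so e^(−0.402t) = 0.16061.
−0.402·t = ln(0.16061) = -1.8288, so t = 1.8288/0.402 = 4.5492.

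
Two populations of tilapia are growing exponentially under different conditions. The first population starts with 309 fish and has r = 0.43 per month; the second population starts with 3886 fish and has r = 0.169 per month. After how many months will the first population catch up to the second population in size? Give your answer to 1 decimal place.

9.7 months

Set 309·e^(0.43t) = 3886·e^(0.169t).
e^((0.43 − 0.169)t) = 3886/309 → e^(0.261·t) = 12.576.
0.261·t = ln(12.576) = 2.5318, so t = 2.5318/0.261 = 9.7004.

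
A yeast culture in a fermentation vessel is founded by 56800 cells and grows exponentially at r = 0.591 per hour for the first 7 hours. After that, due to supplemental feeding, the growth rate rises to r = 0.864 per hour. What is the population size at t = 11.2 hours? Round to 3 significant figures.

Phase 1: N(7) = 56800·e^(0.591×7) = 56800·e^4.137 = 3.556515×10^6.
Phase 2 runs for 11.2 − 7 = 4.2 hours at r = 0.864.
N(11.2) = 3.556515×10^6·e^(0.864×4.2) = 3.556515×10^6·e^3.629 = 1.339653×10^8.

134000000 cells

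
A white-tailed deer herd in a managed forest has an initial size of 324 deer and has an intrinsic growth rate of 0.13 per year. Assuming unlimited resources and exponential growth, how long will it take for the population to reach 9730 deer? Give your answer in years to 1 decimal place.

26.2 years

Set N₀·e^(rt) = 9730: e^(0.13·t) = 9730/324 = 30.031.
0.13·t = ln(30.031) = 3.4022, so t = 3.4022/0.13 = 26.171.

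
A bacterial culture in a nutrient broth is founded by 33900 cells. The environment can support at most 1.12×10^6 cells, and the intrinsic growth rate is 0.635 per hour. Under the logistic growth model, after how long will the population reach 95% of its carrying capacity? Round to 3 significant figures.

10.1 hours

A = (K − N₀)/N₀ = (1.12×10^6 − 33900)/33900 = 32.038.
Solve 1.12×10^6/(1 + 32.038·e^(−0.635t)) = 1.064×10^6: 1 + 32.038·e^(−0.635t) = 1.0526, so e^(−0.635t) = 0.00164277.
−0.635·t = ln(0.00164277) = -6.4114, so t = 6.4114/0.635 = 10.097.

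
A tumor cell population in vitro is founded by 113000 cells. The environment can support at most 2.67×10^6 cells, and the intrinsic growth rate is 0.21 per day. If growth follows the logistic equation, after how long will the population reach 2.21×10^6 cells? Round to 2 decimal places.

A = (K − N₀)/N₀ = (2.67×10^6 − 113000)/113000 = 22.628.
Solve 2.67×10^6/(1 + 22.628·e^(−0.21t)) = 2.21×10^6: 1 + 22.628·e^(−0.21t) = 1.2081, so e^(−0.21t) = 0.00919842.
−0.21·t = ln(0.00919842) = -4.6887, so t = 4.6887/0.21 = 22.327.

22.33 days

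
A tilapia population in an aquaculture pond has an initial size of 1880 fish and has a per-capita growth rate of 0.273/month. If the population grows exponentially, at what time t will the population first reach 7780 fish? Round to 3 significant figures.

5.20 months

Set N₀·e^(rt) = 7780: e^(0.273·t) = 7780/1880 = 4.1383.
0.273·t = ln(4.1383) = 1.4203, so t = 1.4203/0.273 = 5.2025.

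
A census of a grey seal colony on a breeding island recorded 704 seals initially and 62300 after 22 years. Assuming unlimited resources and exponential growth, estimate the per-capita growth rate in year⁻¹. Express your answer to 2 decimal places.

From N(t) = N₀·e^(rt): e^(r·22) = 62300/704 = 88.494.
r·22 = ln(88.494) = 4.4829, so r = 4.4829/22 = 0.20377.

0.20 per year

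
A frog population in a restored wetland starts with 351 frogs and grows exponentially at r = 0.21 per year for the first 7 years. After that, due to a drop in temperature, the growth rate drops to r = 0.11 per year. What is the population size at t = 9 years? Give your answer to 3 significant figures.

1900 frogs

Phase 1: N(7) = 351·e^(0.21×7) = 351·e^1.47 = 1526.58.
Phase 2 runs for 9 − 7 = 2 years at r = 0.11.
N(9) = 1526.58·e^(0.11×2) = 1526.58·e^0.22 = 1902.24.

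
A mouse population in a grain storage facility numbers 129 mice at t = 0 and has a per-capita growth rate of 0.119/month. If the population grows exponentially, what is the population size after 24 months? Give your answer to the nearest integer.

2244 mice

N(t) = N₀·e^(rt) = 129 × e^(0.119×24) = 129 × e^2.856.
e^2.856 ≈ 17.392, so N ≈ 129 × 17.392 = 2243.54.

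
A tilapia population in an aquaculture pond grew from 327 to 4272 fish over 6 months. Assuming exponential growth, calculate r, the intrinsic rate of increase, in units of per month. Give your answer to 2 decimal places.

0.43 per month

From N(t) = N₀·e^(rt): e^(r·6) = 4272/327 = 13.064.
r·6 = ln(13.064) = 2.5699, so r = 2.5699/6 = 0.42831.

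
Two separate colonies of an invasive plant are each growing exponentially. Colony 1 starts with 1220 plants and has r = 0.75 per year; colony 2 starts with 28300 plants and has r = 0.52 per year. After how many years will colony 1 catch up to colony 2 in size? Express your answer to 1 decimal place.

13.7 years

Set 1220·e^(0.75t) = 28300·e^(0.52t).
e^((0.75 − 0.52)t) = 28300/1220 → e^(0.23·t) = 23.197.
0.23·t = ln(23.197) = 3.144, so t = 3.144/0.23 = 13.67.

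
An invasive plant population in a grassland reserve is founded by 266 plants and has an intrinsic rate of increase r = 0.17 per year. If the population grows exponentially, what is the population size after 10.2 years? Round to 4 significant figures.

N(t) = N₀·e^(rt) = 266 × e^(0.17×10.2) = 266 × e^1.734.
e^1.734 ≈ 5.6633, so N ≈ 266 × 5.6633 = 1506.43.

1506 plants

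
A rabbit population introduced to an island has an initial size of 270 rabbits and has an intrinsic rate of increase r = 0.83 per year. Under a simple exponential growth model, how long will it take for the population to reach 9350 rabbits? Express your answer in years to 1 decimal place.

Set N₀·e^(rt) = 9350: e^(0.83·t) = 9350/270 = 34.63.
0.83·t = ln(34.63) = 3.5447, so t = 3.5447/0.83 = 4.2707.

4.3 years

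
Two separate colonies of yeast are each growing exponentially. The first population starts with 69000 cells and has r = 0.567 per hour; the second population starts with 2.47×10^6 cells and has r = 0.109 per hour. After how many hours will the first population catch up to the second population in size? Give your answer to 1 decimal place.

7.8 hours

Set 69000·e^(0.567t) = 2.47×10^6·e^(0.109t).
e^((0.567 − 0.109)t) = 2.47×10^6/69000 → e^(0.458·t) = 35.797.
0.458·t = ln(35.797) = 3.5779, so t = 3.5779/0.458 = 7.8119.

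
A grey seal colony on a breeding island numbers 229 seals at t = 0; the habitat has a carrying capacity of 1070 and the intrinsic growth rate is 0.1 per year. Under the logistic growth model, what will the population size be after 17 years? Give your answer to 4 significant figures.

A = (K − N₀)/N₀ = (1070 − 229)/229 = 3.6725.
N(t) = K/(1 + A·e^(−rt)) = 1070/(1 + 3.6725×e^(−0.1×17)).
e^(−1.7) = 0.18268; denominator = 1 + 3.6725×0.18268 = 1.6709.
N = 1070/1.6709 = 640.372.

640.4 seals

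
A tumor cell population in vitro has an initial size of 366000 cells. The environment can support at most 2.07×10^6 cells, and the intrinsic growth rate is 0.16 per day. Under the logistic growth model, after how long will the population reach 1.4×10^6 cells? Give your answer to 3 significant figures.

14.2 days

A = (K − N₀)/N₀ = (2.07×10^6 − 366000)/366000 = 4.6557.
Solve 2.07×10^6/(1 + 4.6557·e^(−0.16t)) = 1.4×10^6: 1 + 4.6557·e^(−0.16t) = 1.4786, so e^(−0.16t) = 0.102792.
−0.16·t = ln(0.102792) = -2.2751, so t = 2.2751/0.16 = 14.219.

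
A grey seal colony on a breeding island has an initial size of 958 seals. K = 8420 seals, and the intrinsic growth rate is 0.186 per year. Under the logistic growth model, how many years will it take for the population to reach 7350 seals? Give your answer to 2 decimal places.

A = (K − N₀)/N₀ = (8420 − 958)/958 = 7.7891.
Solve 8420/(1 + 7.7891·e^(−0.186t)) = 7350: 1 + 7.7891·e^(−0.186t) = 1.1456, so e^(−0.186t) = 0.0186899.
−0.186·t = ln(0.0186899) = -3.9798, so t = 3.9798/0.186 = 21.397.

21.40 years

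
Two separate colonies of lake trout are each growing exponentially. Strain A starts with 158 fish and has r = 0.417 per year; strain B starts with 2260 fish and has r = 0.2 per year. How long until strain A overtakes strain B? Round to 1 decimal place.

12.3 years

Set 158·e^(0.417t) = 2260·e^(0.2t).
e^((0.417 − 0.2)t) = 2260/158 → e^(0.217·t) = 14.304.
0.217·t = ln(14.304) = 2.6605, so t = 2.6605/0.217 = 12.26.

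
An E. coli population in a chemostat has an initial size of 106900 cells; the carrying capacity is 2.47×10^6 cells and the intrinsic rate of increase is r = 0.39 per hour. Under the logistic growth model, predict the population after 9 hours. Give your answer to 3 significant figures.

A = (K − N₀)/N₀ = (2.47×10^6 − 106900)/106900 = 22.106.
N(t) = K/(1 + A·e^(−rt)) = 2.47×10^6/(1 + 22.106×e^(−0.39×9)).
e^(−3.51) = 0.029897; denominator = 1 + 22.106×0.029897 = 1.6609.
N = 2.47×10^6/1.6609 = 1.487152×10^6.

1490000 cells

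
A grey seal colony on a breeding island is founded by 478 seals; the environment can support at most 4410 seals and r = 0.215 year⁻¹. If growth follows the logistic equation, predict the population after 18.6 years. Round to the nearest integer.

A = (K − N₀)/N₀ = (4410 − 478)/478 = 8.2259.
N(t) = K/(1 + A·e^(−rt)) = 4410/(1 + 8.2259×e^(−0.215×18.6)).
e^(−3.999) = 0.018334; denominator = 1 + 8.2259×0.018334 = 1.1508.
N = 4410/1.1508 = 3832.07.

3832 seals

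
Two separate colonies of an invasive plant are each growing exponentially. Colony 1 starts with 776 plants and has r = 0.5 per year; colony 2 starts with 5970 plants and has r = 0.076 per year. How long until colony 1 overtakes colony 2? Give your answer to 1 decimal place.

4.8 years

Set 776·e^(0.5t) = 5970·e^(0.076t).
e^((0.5 − 0.076)t) = 5970/776 → e^(0.424·t) = 7.6933.
0.424·t = ln(7.6933) = 2.0403, so t = 2.0403/0.424 = 4.8121.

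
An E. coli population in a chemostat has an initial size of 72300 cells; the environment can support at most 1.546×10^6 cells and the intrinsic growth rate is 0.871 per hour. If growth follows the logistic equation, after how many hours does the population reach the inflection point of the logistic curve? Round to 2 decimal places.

Logistic growth is fastest at N = K/2 = 773000.
A = (K − N₀)/N₀ = 20.383. Set K/(1 + A·e^(−rt)) = K/2 → A·e^(−rt) = 1.
e^(−0.871t) = 1/20.383 = 0.0490602, so t = ln(20.383)/0.871 = 3.0147/0.871 = 3.4612.

3.46 hours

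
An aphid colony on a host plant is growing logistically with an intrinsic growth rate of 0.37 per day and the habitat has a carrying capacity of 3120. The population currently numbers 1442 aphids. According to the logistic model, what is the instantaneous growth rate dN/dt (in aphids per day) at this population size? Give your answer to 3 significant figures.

dN/dt = rN(1 − N/K) = 0.37 × 1442 × (1 − 1442/3120).
1 − 1442/3120 = 0.53782; dN/dt = 0.37 × 1442 × 0.53782 = 286.95.

287 aphids per day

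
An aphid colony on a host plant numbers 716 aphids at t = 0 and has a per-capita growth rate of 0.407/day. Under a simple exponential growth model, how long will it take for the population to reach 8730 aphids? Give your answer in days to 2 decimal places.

Set N₀·e^(rt) = 8730: e^(0.407·t) = 8730/716 = 12.193.
0.407·t = ln(12.193) = 2.5008, so t = 2.5008/0.407 = 6.1446.

6.14 days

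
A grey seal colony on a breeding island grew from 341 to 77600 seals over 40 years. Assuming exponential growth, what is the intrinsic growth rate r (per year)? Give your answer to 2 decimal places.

From N(t) = N₀·e^(rt): e^(r·40) = 77600/341 = 227.57.
r·40 = ln(227.57) = 5.4274, so r = 5.4274/40 = 0.13569.

0.14 per year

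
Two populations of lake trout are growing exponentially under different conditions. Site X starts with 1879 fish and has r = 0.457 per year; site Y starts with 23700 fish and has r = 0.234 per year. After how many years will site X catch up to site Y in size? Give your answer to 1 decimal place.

11.4 years

Set 1879·e^(0.457t) = 23700·e^(0.234t).
e^((0.457 − 0.234)t) = 23700/1879 → e^(0.223·t) = 12.613.
0.223·t = ln(12.613) = 2.5347, so t = 2.5347/0.223 = 11.367.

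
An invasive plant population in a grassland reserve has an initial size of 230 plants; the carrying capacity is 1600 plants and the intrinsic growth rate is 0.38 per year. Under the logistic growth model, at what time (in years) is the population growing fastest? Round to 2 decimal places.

Logistic growth is fastest at N = K/2 = 800.
A = (K − N₀)/N₀ = 5.9565. Set K/(1 + A·e^(−rt)) = K/2 → A·e^(−rt) = 1.
e^(−0.38t) = 1/5.9565 = 0.167883, so t = ln(5.9565)/0.38 = 1.7845/0.38 = 4.696.

4.70 years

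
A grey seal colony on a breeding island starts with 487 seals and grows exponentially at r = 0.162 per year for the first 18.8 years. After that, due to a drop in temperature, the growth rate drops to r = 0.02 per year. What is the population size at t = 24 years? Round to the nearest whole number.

11360 seals

Phase 1: N(18.8) = 487·e^(0.162×18.8) = 487·e^3.046 = 10238.
Phase 2 runs for 24 − 18.8 = 5.2 years at r = 0.02.
N(24) = 10238·e^(0.02×5.2) = 10238·e^0.104 = 11360.1.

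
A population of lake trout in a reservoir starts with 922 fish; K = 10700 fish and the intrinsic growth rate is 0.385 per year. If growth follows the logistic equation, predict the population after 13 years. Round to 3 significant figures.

9990 fish

A = (K − N₀)/N₀ = (10700 − 922)/922 = 10.605.
N(t) = K/(1 + A·e^(−rt)) = 10700/(1 + 10.605×e^(−0.385×13)).
e^(−5.005) = 0.0067043; denominator = 1 + 10.605×0.0067043 = 1.0711.
N = 10700/1.0711 = 9989.72.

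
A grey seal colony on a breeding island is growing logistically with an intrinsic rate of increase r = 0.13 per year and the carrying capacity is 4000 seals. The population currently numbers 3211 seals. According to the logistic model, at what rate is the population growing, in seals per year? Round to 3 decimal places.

82.338 seals per year

dN/dt = rN(1 − N/K) = 0.13 × 3211 × (1 − 3211/4000).
1 − 3211/4000 = 0.19725; dN/dt = 0.13 × 3211 × 0.19725 = 82.338.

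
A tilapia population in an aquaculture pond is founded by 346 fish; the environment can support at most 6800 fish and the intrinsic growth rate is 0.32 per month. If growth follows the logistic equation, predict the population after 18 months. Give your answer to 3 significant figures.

A = (K − N₀)/N₀ = (6800 − 346)/346 = 18.653.
N(t) = K/(1 + A·e^(−rt)) = 6800/(1 + 18.653×e^(−0.32×18)).
e^(−5.76) = 0.0031511; denominator = 1 + 18.653×0.0031511 = 1.0588.
N = 6800/1.0588 = 6422.5.

6420 fish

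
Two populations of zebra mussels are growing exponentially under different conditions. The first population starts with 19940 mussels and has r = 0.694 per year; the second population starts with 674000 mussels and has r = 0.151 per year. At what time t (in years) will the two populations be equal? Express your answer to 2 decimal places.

Set 19940·e^(0.694t) = 674000·e^(0.151t).
e^((0.694 − 0.151)t) = 674000/19940 → e^(0.543·t) = 33.801.
0.543·t = ln(33.801) = 3.5205, so t = 3.5205/0.543 = 6.4834.

6.48 years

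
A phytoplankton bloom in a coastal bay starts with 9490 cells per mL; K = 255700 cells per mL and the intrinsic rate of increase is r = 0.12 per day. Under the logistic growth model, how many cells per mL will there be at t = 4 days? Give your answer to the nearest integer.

A = (K − N₀)/N₀ = (255700 − 9490)/9490 = 25.944.
N(t) = K/(1 + A·e^(−rt)) = 255700/(1 + 25.944×e^(−0.12×4)).
e^(−0.48) = 0.61878; denominator = 1 + 25.944×0.61878 = 17.054.
N = 255700/17.054 = 14993.7.

14994 cells per mL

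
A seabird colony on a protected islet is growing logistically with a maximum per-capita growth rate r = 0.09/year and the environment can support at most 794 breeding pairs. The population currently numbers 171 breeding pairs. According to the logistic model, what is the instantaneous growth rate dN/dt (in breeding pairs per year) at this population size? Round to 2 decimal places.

12.08 breeding pairs per year

dN/dt = rN(1 − N/K) = 0.09 × 171 × (1 − 171/794).
1 − 171/794 = 0.78463; dN/dt = 0.09 × 171 × 0.78463 = 12.076.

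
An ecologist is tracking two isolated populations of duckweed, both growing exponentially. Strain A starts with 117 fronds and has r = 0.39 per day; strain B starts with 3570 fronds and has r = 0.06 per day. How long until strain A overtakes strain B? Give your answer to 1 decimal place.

10.4 days

Set 117·e^(0.39t) = 3570·e^(0.06t).
e^((0.39 − 0.06)t) = 3570/117 → e^(0.33·t) = 30.513.
0.33·t = ln(30.513) = 3.4181, so t = 3.4181/0.33 = 10.358.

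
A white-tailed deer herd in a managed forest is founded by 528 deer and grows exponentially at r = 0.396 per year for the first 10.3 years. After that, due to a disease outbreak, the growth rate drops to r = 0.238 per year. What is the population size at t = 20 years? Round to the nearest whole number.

Phase 1: N(10.3) = 528·e^(0.396×10.3) = 528·e^4.079 = 31191.4.
Phase 2 runs for 20 − 10.3 = 9.7 years at r = 0.238.
N(20) = 31191.4·e^(0.238×9.7) = 31191.4·e^2.309 = 313795.

313795 deer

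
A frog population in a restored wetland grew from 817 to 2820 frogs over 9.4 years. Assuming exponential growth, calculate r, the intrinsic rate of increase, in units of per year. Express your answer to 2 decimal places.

From N(t) = N₀·e^(rt): e^(r·9.4) = 2820/817 = 3.4517.
r·9.4 = ln(3.4517) = 1.2389, so r = 1.2389/9.4 = 0.13179.

0.13 per year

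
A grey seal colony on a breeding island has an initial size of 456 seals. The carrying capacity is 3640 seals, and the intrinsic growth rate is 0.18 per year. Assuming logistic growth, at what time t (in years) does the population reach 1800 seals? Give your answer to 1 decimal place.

A = (K − N₀)/N₀ = (3640 − 456)/456 = 6.9825.
Solve 3640/(1 + 6.9825·e^(−0.18t)) = 1800: 1 + 6.9825·e^(−0.18t) = 2.0222, so e^(−0.18t) = 0.146399.
−0.18·t = ln(0.146399) = -1.9214, so t = 1.9214/0.18 = 10.675.

10.7 years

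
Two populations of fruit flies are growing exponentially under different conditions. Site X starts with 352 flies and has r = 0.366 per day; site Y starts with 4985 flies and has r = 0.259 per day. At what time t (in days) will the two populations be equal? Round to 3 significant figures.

Set 352·e^(0.366t) = 4985·e^(0.259t).
e^((0.366 − 0.259)t) = 4985/352 → e^(0.107·t) = 14.162.
0.107·t = ln(14.162) = 2.6506, so t = 2.6506/0.107 = 24.772.

24.8 days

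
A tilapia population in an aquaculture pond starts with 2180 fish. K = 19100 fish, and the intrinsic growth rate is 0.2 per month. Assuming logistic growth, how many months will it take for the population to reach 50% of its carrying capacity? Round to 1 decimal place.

A = (K − N₀)/N₀ = (19100 − 2180)/2180 = 7.7615.
Solve 19100/(1 + 7.7615·e^(−0.2t)) = 9550: 1 + 7.7615·e^(−0.2t) = 2, so e^(−0.2t) = 0.128842.
−0.2·t = ln(0.128842) = -2.0492, so t = 2.0492/0.2 = 10.246.

10.2 months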